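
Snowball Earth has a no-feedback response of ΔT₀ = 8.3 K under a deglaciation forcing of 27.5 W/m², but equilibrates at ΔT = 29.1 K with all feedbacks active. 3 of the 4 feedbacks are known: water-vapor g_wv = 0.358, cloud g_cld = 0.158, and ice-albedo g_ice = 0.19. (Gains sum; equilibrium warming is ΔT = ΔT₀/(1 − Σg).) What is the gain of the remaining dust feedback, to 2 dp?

0.01

Amplification A = ΔT/ΔT₀ = 29.1/8.3 = 3.506.
Total gain g = 1 − 1/A = 1 − 1/3.506 = 0.7148.
Known gains sum to 0.358 + 0.158 + 0.19 = 0.706.
g_dust = 0.7148 − 0.706 = 0.01.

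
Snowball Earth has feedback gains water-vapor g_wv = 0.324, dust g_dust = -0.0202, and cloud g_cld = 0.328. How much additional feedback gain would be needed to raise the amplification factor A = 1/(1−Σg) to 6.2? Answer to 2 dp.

0.21

Current total gain = 0.6318.
Target gain for A = 6.2: g* = 1 − 1/6.2 = 0.8387.
Additional gain needed = 0.8387 − 0.6318 = 0.21.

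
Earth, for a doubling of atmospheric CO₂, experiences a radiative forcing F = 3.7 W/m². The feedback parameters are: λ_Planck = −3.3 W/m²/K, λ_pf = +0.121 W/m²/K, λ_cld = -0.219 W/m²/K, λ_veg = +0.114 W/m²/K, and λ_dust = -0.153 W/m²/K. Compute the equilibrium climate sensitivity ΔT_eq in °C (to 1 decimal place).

1.1 °C

Net feedback parameter λ = (−3.3) + (+0.121) + (-0.219) + (+0.114) + (-0.153) = -3.437 W/m²/K.
ΔT = −F/λ = −3.7/(-3.437) = 1.1 °C.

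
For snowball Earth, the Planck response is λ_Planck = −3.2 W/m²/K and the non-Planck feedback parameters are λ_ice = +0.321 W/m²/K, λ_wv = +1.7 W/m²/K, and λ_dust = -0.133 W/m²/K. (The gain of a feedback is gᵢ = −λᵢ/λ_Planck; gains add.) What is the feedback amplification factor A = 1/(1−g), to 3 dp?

2.439

Convert to gains: g_ice = 0.321/3.2 = 0.1003; g_wv = 1.7/3.2 = 0.5312; g_dust = -0.133/3.2 = -0.04156.
Total gain g = 0.58994.
A = 1/(1 − 0.58994) = 2.439.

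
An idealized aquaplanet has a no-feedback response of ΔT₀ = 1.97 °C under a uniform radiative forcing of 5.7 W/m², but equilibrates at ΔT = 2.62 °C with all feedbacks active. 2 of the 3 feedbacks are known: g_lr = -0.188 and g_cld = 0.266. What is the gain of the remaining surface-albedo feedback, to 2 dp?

0.17

Amplification A = ΔT/ΔT₀ = 2.62/1.97 = 1.33.
Total gain g = 1 − 1/A = 1 − 1/1.33 = 0.2481.
Known gains sum to -0.188 + 0.266 = 0.078.
g_alb = 0.2481 − 0.078 = 0.17.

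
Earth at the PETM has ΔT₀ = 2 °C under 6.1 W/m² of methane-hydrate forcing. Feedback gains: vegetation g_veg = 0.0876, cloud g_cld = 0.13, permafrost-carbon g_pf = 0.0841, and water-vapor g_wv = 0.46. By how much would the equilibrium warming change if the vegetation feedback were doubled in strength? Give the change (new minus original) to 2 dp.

Original: g = 0.7617, ΔT = 2/(1−0.7617) = 8.3928 °C.
With doubled vegetation: g' = 0.8493, ΔT' = 2/(1−0.8493) = 13.2714 °C.
Change = 13.2714 − 8.3928 = 4.88 °C.

4.88 °C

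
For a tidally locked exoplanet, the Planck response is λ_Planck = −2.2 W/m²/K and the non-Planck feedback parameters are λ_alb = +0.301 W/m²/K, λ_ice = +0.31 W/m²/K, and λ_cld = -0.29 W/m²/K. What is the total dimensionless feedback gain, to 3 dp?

0.146

Convert to gains: g_alb = 0.301/2.2 = 0.1368; g_ice = 0.31/2.2 = 0.1409; g_cld = -0.29/2.2 = -0.1318.
Total gain g = 0.1459.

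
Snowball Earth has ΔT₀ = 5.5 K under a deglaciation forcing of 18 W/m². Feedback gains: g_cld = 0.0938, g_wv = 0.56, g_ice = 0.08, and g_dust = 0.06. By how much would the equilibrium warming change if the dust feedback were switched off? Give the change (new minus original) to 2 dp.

-6.01 K

Original: g = 0.7938, ΔT = 5.5/(1−0.7938) = 26.6731 K.
Without dust: g' = 0.7338, ΔT' = 5.5/(1−0.7338) = 20.6612 K.
Change = 20.6612 − 26.6731 = -6.01 K.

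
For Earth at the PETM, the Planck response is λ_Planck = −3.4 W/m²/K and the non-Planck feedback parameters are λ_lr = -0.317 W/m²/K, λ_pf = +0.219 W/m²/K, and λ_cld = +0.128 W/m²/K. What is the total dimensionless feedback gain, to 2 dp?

Convert to gains: g_lr = -0.317/3.4 = -0.09324; g_pf = 0.219/3.4 = 0.06441; g_cld = 0.128/3.4 = 0.03765.
Total gain g = 0.00882.

0.01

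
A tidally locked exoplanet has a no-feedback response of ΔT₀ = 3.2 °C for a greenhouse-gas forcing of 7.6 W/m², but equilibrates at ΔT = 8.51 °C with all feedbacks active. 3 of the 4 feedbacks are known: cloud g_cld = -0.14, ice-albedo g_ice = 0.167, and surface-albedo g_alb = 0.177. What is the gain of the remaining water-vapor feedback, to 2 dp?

0.42

Amplification A = ΔT/ΔT₀ = 8.51/3.2 = 2.659.
Total gain g = 1 − 1/A = 1 − 1/2.659 = 0.6239.
Known gains sum to -0.14 + 0.167 + 0.177 = 0.204.
g_wv = 0.6239 − 0.204 = 0.42.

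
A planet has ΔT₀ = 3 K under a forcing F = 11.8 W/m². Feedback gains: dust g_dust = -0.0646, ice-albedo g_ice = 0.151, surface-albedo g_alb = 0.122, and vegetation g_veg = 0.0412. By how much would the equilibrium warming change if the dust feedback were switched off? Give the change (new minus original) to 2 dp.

0.38 K

Original: g = 0.2496, ΔT = 3/(1−0.2496) = 3.9979 K.
Without dust: g' = 0.3142, ΔT' = 3/(1−0.3142) = 4.3745 K.
Change = 4.3745 − 3.9979 = 0.38 K.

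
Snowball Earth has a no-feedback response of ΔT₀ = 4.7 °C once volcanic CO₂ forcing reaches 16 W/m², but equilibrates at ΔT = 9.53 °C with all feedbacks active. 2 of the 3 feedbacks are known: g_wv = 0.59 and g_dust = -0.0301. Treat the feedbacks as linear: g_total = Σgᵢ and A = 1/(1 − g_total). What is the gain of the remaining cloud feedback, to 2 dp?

-0.05

Amplification A = ΔT/ΔT₀ = 9.53/4.7 = 2.028.
Total gain g = 1 − 1/A = 1 − 1/2.028 = 0.5069.
Known gains sum to 0.59 − 0.0301 = 0.5599.
g_cld = 0.5069 − 0.5599 = -0.05.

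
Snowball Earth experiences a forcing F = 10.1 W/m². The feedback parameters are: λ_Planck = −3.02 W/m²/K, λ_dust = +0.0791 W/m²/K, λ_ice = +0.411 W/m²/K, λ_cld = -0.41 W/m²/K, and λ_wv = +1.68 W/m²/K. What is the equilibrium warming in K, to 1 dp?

Net feedback parameter λ = (−3.02) + (+0.0791) + (+0.411) + (-0.41) + (+1.68) = -1.2599 W/m²/K.
ΔT = −F/λ = −10.1/(-1.2599) = 8.0 K.

8.0 K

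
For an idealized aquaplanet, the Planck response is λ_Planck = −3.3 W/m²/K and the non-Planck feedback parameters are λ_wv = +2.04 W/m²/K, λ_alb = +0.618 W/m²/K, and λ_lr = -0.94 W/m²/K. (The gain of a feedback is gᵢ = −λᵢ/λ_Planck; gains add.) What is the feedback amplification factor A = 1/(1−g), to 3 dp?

2.086

Convert to gains: g_wv = 2.04/3.3 = 0.6182; g_alb = 0.618/3.3 = 0.1873; g_lr = -0.94/3.3 = -0.2848.
Total gain g = 0.5207.
A = 1/(1 − 0.5207) = 2.086.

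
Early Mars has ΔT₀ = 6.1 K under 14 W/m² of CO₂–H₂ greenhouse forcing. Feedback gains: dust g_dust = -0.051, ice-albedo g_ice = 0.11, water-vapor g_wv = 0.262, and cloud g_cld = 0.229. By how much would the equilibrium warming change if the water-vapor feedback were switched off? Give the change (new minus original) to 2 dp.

Original: g = 0.55, ΔT = 6.1/(1−0.55) = 13.5556 K.
Without water-vapor: g' = 0.288, ΔT' = 6.1/(1−0.288) = 8.5674 K.
Change = 8.5674 − 13.5556 = -4.99 K.

-4.99 K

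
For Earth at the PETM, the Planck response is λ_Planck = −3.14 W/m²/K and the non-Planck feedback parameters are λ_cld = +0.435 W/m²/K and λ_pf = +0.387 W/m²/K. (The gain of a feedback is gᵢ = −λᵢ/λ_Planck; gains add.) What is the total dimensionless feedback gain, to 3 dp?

0.262

Convert to gains: g_cld = 0.435/3.14 = 0.1385; g_pf = 0.387/3.14 = 0.1232.
Total gain g = 0.2617.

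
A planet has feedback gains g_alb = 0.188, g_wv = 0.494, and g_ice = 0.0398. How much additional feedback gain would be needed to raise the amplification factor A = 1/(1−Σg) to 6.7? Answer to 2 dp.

0.13

Current total gain = 0.7218.
Target gain for A = 6.7: g* = 1 − 1/6.7 = 0.8507.
Additional gain needed = 0.8507 − 0.7218 = 0.13.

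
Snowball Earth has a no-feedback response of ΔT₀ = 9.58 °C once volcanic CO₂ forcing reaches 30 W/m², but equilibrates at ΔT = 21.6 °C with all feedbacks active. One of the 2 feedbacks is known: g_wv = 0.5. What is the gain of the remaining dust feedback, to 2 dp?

Amplification A = ΔT/ΔT₀ = 21.6/9.58 = 2.255.
Total gain g = 1 − 1/A = 1 − 1/2.255 = 0.5565.
The known gain is 0.5.
g_dust = 0.5565 − 0.5 = 0.06.

0.06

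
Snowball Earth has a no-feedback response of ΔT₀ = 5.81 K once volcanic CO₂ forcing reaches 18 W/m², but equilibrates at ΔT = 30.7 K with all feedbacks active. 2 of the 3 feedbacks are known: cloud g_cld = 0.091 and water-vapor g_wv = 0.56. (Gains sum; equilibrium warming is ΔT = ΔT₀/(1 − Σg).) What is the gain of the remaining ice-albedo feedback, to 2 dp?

0.16

Amplification A = ΔT/ΔT₀ = 30.7/5.81 = 5.284.
Total gain g = 1 − 1/A = 1 − 1/5.284 = 0.8107.
Known gains sum to 0.091 + 0.56 = 0.651.
g_ice = 0.8107 − 0.651 = 0.16.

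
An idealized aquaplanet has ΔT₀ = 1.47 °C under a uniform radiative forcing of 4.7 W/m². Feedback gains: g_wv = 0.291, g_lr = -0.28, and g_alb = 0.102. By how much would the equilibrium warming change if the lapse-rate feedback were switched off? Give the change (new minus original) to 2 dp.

Original: g = 0.113, ΔT = 1.47/(1−0.113) = 1.6573 °C.
Without lapse-rate: g' = 0.393, ΔT' = 1.47/(1−0.393) = 2.4217 °C.
Change = 2.4217 − 1.6573 = 0.76 °C.

0.76 °C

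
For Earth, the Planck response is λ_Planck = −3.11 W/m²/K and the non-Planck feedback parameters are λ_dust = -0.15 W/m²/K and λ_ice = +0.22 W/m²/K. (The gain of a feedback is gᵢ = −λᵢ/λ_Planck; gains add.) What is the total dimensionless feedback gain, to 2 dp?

0.02

Convert to gains: g_dust = -0.15/3.11 = -0.04823; g_ice = 0.22/3.11 = 0.07074.
Total gain g = 0.02251.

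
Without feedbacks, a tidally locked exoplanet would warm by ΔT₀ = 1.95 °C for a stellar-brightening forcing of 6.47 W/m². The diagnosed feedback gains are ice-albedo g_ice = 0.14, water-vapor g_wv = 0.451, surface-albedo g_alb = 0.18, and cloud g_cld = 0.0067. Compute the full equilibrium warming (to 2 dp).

8.77 °C

Total gain g = 0.14 + 0.451 + 0.18 + 0.0067 = 0.7777.
Amplification A = 1/(1 − 0.7777) = 4.498.
ΔT = 1.95 × 4.498 = 8.77 °C.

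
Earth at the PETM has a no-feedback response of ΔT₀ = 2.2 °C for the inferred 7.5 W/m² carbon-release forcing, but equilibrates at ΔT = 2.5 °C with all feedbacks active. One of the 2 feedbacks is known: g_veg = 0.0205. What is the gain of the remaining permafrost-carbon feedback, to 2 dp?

0.10

Amplification A = ΔT/ΔT₀ = 2.5/2.2 = 1.136.
Total gain g = 1 − 1/A = 1 − 1/1.136 = 0.1197.
The known gain is 0.0205.
g_pf = 0.1197 − 0.0205 = 0.10.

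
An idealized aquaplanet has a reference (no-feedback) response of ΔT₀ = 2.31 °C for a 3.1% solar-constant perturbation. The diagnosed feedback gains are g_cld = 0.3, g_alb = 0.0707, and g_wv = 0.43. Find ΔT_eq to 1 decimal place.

Total gain g = 0.3 + 0.0707 + 0.43 = 0.8007.
Amplification A = 1/(1 − 0.8007) = 5.018.
ΔT = 2.31 × 5.018 = 11.6 °C.

11.6 °C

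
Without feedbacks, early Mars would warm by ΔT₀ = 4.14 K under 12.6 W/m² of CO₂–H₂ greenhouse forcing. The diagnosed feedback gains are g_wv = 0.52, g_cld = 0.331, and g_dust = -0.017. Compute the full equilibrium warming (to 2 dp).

24.94 K

Total gain g = 0.52 + 0.331 − 0.017 = 0.834.
Amplification A = 1/(1 − 0.834) = 6.024.
ΔT = 4.14 × 6.024 = 24.94 K.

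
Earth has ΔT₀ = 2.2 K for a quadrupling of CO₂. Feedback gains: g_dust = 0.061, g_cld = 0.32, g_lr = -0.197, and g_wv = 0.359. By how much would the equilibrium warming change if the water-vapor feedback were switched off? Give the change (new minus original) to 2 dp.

Original: g = 0.543, ΔT = 2.2/(1−0.543) = 4.8140 K.
Without water-vapor: g' = 0.184, ΔT' = 2.2/(1−0.184) = 2.6961 K.
Change = 2.6961 − 4.8140 = -2.12 K.

-2.12 K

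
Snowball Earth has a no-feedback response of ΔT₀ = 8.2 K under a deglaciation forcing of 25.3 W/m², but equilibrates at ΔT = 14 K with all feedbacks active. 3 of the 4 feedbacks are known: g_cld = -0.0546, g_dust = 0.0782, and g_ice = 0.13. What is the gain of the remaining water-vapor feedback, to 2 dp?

0.26

Amplification A = ΔT/ΔT₀ = 14/8.2 = 1.707.
Total gain g = 1 − 1/A = 1 − 1/1.707 = 0.4142.
Known gains sum to -0.0546 + 0.0782 + 0.13 = 0.1536.
g_wv = 0.4142 − 0.1536 = 0.26.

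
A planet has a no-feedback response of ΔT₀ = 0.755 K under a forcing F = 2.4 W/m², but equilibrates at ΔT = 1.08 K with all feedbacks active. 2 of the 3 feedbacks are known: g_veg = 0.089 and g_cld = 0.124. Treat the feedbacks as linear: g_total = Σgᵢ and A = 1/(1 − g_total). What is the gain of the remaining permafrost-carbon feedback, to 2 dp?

Amplification A = ΔT/ΔT₀ = 1.08/0.755 = 1.43.
Total gain g = 1 − 1/A = 1 − 1/1.43 = 0.3007.
Known gains sum to 0.089 + 0.124 = 0.213.
g_pf = 0.3007 − 0.213 = 0.09.

0.09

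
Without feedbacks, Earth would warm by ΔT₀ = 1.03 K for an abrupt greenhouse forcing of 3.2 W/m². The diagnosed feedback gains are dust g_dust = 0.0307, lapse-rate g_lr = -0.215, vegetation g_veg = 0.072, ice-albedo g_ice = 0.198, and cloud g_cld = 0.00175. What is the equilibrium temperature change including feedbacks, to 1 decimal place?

1.1 K

Total gain g = 0.0307 − 0.215 + 0.072 + 0.198 + 0.00175 = 0.08745.
Amplification A = 1/(1 − 0.08745) = 1.096.
ΔT = 1.03 × 1.096 = 1.1 K.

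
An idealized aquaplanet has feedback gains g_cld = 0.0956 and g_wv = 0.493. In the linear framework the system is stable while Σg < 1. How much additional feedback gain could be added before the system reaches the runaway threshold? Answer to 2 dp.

Current total gain = 0.0956 + 0.493 = 0.5886.
Margin to runaway = 1 − 0.5886 = 0.41.

0.41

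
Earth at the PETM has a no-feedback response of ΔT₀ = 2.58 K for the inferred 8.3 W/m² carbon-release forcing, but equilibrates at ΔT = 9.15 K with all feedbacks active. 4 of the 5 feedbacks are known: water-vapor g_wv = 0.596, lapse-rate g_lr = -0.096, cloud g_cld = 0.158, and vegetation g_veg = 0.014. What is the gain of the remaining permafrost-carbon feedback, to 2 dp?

Amplification A = ΔT/ΔT₀ = 9.15/2.58 = 3.547.
Total gain g = 1 − 1/A = 1 − 1/3.547 = 0.7181.
Known gains sum to 0.596 − 0.096 + 0.158 + 0.014 = 0.672.
g_pf = 0.7181 − 0.672 = 0.05.

0.05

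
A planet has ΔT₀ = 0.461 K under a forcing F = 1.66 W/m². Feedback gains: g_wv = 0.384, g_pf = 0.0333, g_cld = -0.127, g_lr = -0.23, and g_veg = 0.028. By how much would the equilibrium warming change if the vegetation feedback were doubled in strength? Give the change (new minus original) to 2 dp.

Original: g = 0.0883, ΔT = 0.461/(1−0.0883) = 0.5056 K.
With doubled vegetation: g' = 0.1163, ΔT' = 0.461/(1−0.1163) = 0.5217 K.
Change = 0.5217 − 0.5056 = 0.02 K.

0.02 K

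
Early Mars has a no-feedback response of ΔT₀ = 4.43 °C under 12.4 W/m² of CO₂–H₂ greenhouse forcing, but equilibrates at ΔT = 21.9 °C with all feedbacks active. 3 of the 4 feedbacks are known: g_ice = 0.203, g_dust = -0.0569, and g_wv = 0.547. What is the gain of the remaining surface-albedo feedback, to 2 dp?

Amplification A = ΔT/ΔT₀ = 21.9/4.43 = 4.944.
Total gain g = 1 − 1/A = 1 − 1/4.944 = 0.7977.
Known gains sum to 0.203 − 0.0569 + 0.547 = 0.6931.
g_alb = 0.7977 − 0.6931 = 0.10.

0.10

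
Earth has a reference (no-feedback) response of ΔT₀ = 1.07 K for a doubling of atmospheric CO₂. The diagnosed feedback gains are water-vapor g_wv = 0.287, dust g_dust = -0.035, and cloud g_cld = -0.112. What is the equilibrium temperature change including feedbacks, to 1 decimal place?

Total gain g = 0.287 − 0.035 − 0.112 = 0.14.
Amplification A = 1/(1 − 0.14) = 1.163.
ΔT = 1.07 × 1.163 = 1.2 K.

1.2 K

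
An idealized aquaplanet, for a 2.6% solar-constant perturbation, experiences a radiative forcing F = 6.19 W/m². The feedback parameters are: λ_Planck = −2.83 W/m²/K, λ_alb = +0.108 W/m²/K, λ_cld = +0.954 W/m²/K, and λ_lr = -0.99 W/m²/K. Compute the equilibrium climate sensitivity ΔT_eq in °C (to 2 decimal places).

2.24 °C

Net feedback parameter λ = (−2.83) + (+0.108) + (+0.954) + (-0.99) = -2.758 W/m²/K.
ΔT = −F/λ = −6.19/(-2.758) = 2.24 °C.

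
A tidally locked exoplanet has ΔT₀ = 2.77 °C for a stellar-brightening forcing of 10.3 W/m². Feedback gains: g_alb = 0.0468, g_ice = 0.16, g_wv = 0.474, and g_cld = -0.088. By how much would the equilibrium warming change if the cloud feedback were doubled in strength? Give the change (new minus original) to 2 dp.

Original: g = 0.5928, ΔT = 2.77/(1−0.5928) = 6.8026 °C.
With doubled cloud: g' = 0.5048, ΔT' = 2.77/(1−0.5048) = 5.5937 °C.
Change = 5.5937 − 6.8026 = -1.21 °C.

-1.21 °C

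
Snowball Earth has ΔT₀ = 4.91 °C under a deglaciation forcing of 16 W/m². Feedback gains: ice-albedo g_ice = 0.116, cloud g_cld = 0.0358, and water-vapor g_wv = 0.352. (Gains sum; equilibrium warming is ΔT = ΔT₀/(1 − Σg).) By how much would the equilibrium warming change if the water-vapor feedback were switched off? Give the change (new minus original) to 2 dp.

-4.11 °C

Original: g = 0.5038, ΔT = 4.91/(1−0.5038) = 9.8952 °C.
Without water-vapor: g' = 0.1518, ΔT' = 4.91/(1−0.1518) = 5.7887 °C.
Change = 5.7887 − 9.8952 = -4.11 °C.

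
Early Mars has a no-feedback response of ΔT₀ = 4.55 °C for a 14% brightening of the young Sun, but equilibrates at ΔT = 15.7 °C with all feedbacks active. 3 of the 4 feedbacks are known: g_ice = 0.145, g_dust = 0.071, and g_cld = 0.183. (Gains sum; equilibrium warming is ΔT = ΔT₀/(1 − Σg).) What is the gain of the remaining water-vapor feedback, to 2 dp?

0.31

Amplification A = ΔT/ΔT₀ = 15.7/4.55 = 3.451.
Total gain g = 1 − 1/A = 1 − 1/3.451 = 0.7102.
Known gains sum to 0.145 + 0.071 + 0.183 = 0.399.
g_wv = 0.7102 − 0.399 = 0.31.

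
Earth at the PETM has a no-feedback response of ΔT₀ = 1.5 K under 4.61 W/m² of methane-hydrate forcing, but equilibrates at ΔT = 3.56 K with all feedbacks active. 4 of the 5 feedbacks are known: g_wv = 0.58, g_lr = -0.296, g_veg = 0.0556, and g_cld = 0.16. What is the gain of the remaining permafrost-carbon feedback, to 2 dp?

0.08

Amplification A = ΔT/ΔT₀ = 3.56/1.5 = 2.373.
Total gain g = 1 − 1/A = 1 − 1/2.373 = 0.5786.
Known gains sum to 0.58 − 0.296 + 0.0556 + 0.16 = 0.4996.
g_pf = 0.5786 − 0.4996 = 0.08.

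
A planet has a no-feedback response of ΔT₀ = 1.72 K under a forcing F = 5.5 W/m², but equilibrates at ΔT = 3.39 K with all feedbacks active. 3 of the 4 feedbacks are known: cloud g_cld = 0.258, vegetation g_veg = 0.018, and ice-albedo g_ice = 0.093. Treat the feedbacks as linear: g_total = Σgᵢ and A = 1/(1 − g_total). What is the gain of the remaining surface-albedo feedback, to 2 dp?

Amplification A = ΔT/ΔT₀ = 3.39/1.72 = 1.971.
Total gain g = 1 − 1/A = 1 − 1/1.971 = 0.4926.
Known gains sum to 0.258 + 0.018 + 0.093 = 0.369.
g_alb = 0.4926 − 0.369 = 0.12.

0.12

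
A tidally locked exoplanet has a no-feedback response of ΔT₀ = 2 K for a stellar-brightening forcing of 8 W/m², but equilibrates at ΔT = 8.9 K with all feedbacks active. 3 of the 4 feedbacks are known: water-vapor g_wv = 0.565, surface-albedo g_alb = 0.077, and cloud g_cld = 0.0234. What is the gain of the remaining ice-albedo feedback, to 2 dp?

0.11

Amplification A = ΔT/ΔT₀ = 8.9/2 = 4.45.
Total gain g = 1 − 1/A = 1 − 1/4.45 = 0.7753.
Known gains sum to 0.565 + 0.077 + 0.0234 = 0.6654.
g_ice = 0.7753 − 0.6654 = 0.11.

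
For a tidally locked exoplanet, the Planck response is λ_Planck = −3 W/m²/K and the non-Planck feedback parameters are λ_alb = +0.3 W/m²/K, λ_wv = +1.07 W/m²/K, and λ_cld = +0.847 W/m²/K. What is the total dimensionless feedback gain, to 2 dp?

0.74

Convert to gains: g_alb = 0.3/3 = 0.1; g_wv = 1.07/3 = 0.3567; g_cld = 0.847/3 = 0.2823.
Total gain g = 0.739.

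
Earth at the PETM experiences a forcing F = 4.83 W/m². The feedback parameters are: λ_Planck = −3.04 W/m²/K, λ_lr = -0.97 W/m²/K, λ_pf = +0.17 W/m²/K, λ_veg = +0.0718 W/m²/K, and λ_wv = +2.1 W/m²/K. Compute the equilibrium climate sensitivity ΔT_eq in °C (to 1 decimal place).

Net feedback parameter λ = (−3.04) + (-0.97) + (+0.17) + (+0.0718) + (+2.1) = -1.6682 W/m²/K.
ΔT = −F/λ = −4.83/(-1.6682) = 2.9 °C.

2.9 °C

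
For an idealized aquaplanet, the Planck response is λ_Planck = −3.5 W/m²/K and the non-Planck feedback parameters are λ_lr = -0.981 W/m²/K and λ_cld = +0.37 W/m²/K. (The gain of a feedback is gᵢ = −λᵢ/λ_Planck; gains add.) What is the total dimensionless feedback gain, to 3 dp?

-0.175

Convert to gains: g_lr = -0.981/3.5 = -0.2803; g_cld = 0.37/3.5 = 0.1057.
Total gain g = -0.1746.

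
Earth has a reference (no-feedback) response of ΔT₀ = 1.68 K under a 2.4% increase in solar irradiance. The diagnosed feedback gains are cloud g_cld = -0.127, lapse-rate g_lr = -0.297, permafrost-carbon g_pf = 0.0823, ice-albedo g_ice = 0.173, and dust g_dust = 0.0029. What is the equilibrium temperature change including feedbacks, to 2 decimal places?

1.44 K

Total gain g = -0.127 − 0.297 + 0.0823 + 0.173 + 0.0029 = -0.1658.
Amplification A = 1/(1 + 0.1658) = 0.8578.
ΔT = 1.68 × 0.8578 = 1.44 K.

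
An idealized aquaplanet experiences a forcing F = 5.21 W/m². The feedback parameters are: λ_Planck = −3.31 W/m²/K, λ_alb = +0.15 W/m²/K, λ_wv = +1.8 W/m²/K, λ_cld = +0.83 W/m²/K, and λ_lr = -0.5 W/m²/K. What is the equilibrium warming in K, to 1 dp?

Net feedback parameter λ = (−3.31) + (+0.15) + (+1.8) + (+0.83) + (-0.5) = -1.03 W/m²/K.
ΔT = −F/λ = −5.21/(-1.03) = 5.1 K.

5.1 K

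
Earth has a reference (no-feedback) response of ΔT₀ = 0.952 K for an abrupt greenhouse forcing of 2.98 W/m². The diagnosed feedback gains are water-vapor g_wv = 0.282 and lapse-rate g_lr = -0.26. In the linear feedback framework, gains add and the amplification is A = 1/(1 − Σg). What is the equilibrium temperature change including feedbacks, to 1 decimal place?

Total gain g = 0.282 − 0.26 = 0.022.
Amplification A = 1/(1 − 0.022) = 1.022.
ΔT = 0.952 × 1.022 = 1.0 K.

1.0 K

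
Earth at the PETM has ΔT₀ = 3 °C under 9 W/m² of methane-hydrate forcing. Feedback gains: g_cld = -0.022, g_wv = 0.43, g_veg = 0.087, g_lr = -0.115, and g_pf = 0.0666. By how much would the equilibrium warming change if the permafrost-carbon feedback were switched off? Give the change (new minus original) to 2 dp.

-0.58 °C

Original: g = 0.4466, ΔT = 3/(1−0.4466) = 5.4210 °C.
Without permafrost-carbon: g' = 0.38, ΔT' = 3/(1−0.38) = 4.8387 °C.
Change = 4.8387 − 5.4210 = -0.58 °C.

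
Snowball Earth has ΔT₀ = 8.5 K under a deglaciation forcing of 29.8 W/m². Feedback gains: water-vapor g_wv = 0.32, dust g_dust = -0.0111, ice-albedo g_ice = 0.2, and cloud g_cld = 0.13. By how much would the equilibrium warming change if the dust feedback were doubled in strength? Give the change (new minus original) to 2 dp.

-0.70 K

Original: g = 0.6389, ΔT = 8.5/(1−0.6389) = 23.5392 K.
With doubled dust: g' = 0.6278, ΔT' = 8.5/(1−0.6278) = 22.8372 K.
Change = 22.8372 − 23.5392 = -0.70 K.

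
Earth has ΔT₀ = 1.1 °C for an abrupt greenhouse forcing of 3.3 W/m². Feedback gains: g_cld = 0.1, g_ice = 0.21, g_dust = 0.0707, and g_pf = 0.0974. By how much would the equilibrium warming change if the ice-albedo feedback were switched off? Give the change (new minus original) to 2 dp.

-0.60 °C

Original: g = 0.4781, ΔT = 1.1/(1−0.4781) = 2.1077 °C.
Without ice-albedo: g' = 0.2681, ΔT' = 1.1/(1−0.2681) = 1.5029 °C.
Change = 1.5029 − 2.1077 = -0.60 °C.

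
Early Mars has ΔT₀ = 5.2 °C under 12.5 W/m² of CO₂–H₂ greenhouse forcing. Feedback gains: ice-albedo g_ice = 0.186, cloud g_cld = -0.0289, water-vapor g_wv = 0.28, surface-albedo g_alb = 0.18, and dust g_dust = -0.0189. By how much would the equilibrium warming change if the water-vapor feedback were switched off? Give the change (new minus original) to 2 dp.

Original: g = 0.5982, ΔT = 5.2/(1−0.5982) = 12.9418 °C.
Without water-vapor: g' = 0.3182, ΔT' = 5.2/(1−0.3182) = 7.6269 °C.
Change = 7.6269 − 12.9418 = -5.31 °C.

-5.31 °C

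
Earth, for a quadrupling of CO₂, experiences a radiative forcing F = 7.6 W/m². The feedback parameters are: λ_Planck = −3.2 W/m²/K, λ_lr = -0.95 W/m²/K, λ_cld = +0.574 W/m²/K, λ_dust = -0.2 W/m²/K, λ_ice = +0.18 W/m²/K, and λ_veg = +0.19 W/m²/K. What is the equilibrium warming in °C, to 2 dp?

2.23 °C

Net feedback parameter λ = (−3.2) + (-0.95) + (+0.574) + (-0.2) + (+0.18) + (+0.19) = -3.406 W/m²/K.
ΔT = −F/λ = −7.6/(-3.406) = 2.23 °C.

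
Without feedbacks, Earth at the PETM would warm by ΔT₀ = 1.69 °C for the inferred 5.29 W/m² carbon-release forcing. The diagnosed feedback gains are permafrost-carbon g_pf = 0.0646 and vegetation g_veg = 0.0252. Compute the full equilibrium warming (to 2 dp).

1.86 °C

Total gain g = 0.0646 + 0.0252 = 0.0898.
Amplification A = 1/(1 − 0.0898) = 1.099.
ΔT = 1.69 × 1.099 = 1.86 °C.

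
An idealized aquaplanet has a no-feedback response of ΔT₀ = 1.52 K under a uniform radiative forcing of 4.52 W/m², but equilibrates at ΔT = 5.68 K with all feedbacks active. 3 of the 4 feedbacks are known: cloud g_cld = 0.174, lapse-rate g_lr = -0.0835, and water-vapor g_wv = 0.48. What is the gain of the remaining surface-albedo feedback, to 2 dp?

0.16

Amplification A = ΔT/ΔT₀ = 5.68/1.52 = 3.737.
Total gain g = 1 − 1/A = 1 − 1/3.737 = 0.7324.
Known gains sum to 0.174 − 0.0835 + 0.48 = 0.5705.
g_alb = 0.7324 − 0.5705 = 0.16.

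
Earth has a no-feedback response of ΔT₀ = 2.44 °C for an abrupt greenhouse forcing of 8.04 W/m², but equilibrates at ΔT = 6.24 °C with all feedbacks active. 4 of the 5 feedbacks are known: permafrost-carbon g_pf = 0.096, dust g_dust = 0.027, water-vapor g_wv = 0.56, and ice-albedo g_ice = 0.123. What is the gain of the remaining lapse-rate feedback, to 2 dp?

-0.20

Amplification A = ΔT/ΔT₀ = 6.24/2.44 = 2.557.
Total gain g = 1 − 1/A = 1 − 1/2.557 = 0.6089.
Known gains sum to 0.096 + 0.027 + 0.56 + 0.123 = 0.806.
g_lr = 0.6089 − 0.806 = -0.20.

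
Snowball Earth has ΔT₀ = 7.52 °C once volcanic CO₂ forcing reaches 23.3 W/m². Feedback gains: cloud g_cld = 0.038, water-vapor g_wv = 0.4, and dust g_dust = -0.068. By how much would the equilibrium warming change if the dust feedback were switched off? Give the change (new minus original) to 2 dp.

Original: g = 0.37, ΔT = 7.52/(1−0.37) = 11.9365 °C.
Without dust: g' = 0.438, ΔT' = 7.52/(1−0.438) = 13.3808 °C.
Change = 13.3808 − 11.9365 = 1.44 °C.

1.44 °C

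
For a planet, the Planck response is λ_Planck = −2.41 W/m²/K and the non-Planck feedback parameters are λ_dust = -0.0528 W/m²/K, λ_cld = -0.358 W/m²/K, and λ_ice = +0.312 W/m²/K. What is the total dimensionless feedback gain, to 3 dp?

-0.041

Convert to gains: g_dust = -0.0528/2.41 = -0.02191; g_cld = -0.358/2.41 = -0.1485; g_ice = 0.312/2.41 = 0.1295.
Total gain g = -0.04091.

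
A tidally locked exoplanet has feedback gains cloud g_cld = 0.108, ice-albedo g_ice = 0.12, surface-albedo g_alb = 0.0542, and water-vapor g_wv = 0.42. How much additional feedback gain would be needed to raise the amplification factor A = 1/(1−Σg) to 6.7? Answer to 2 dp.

0.15

Current total gain = 0.7022.
Target gain for A = 6.7: g* = 1 − 1/6.7 = 0.8507.
Additional gain needed = 0.8507 − 0.7022 = 0.15.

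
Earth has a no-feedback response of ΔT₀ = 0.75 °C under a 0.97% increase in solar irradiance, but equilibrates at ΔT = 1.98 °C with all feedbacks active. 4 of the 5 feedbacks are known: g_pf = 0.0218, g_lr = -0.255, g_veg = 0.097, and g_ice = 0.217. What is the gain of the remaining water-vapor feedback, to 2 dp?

0.54

Amplification A = ΔT/ΔT₀ = 1.98/0.75 = 2.64.
Total gain g = 1 − 1/A = 1 − 1/2.64 = 0.6212.
Known gains sum to 0.0218 − 0.255 + 0.097 + 0.217 = 0.0808.
g_wv = 0.6212 − 0.0808 = 0.54.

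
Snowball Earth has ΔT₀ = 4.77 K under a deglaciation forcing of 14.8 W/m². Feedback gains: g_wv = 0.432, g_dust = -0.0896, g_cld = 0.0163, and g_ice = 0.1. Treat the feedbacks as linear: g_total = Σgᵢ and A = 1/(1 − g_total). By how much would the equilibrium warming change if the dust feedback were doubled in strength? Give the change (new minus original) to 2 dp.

-1.25 K

Original: g = 0.4587, ΔT = 4.77/(1−0.4587) = 8.8121 K.
With doubled dust: g' = 0.3691, ΔT' = 4.77/(1−0.3691) = 7.5606 K.
Change = 7.5606 − 8.8121 = -1.25 K.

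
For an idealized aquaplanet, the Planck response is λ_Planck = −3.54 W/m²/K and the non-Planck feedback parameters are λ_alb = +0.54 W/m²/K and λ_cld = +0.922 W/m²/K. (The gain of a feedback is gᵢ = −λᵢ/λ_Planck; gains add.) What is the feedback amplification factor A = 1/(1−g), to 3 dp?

Convert to gains: g_alb = 0.54/3.54 = 0.1525; g_cld = 0.922/3.54 = 0.2605.
Total gain g = 0.413.
A = 1/(1 − 0.413) = 1.704.

1.704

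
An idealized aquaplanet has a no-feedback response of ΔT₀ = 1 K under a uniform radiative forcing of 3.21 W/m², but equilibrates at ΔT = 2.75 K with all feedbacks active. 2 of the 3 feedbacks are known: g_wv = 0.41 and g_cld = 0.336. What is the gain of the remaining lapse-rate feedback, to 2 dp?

-0.11

Amplification A = ΔT/ΔT₀ = 2.75/1 = 2.75.
Total gain g = 1 − 1/A = 1 − 1/2.75 = 0.6364.
Known gains sum to 0.41 + 0.336 = 0.746.
g_lr = 0.6364 − 0.746 = -0.11.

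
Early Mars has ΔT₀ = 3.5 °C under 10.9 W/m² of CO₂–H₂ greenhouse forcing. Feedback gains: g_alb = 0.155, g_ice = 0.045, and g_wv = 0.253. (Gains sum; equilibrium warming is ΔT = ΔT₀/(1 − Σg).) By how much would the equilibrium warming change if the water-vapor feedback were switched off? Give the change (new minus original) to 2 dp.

Original: g = 0.453, ΔT = 3.5/(1−0.453) = 6.3985 °C.
Without water-vapor: g' = 0.2, ΔT' = 3.5/(1−0.2) = 4.3750 °C.
Change = 4.3750 − 6.3985 = -2.02 °C.

-2.02 °C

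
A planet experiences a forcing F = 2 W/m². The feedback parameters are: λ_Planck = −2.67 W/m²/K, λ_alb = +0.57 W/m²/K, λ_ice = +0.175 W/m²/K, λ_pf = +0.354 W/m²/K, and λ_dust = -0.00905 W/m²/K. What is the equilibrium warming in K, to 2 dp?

Net feedback parameter λ = (−2.67) + (+0.57) + (+0.175) + (+0.354) + (-0.00905) = -1.58005 W/m²/K.
ΔT = −F/λ = −2/(-1.58005) = 1.27 K.

1.27 K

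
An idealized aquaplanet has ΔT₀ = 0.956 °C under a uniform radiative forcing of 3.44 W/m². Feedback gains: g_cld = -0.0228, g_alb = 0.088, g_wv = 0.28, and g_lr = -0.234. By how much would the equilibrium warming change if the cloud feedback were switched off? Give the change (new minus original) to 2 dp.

0.03 °C

Original: g = 0.1112, ΔT = 0.956/(1−0.1112) = 1.0756 °C.
Without cloud: g' = 0.134, ΔT' = 0.956/(1−0.134) = 1.1039 °C.
Change = 1.1039 − 1.0756 = 0.03 °C.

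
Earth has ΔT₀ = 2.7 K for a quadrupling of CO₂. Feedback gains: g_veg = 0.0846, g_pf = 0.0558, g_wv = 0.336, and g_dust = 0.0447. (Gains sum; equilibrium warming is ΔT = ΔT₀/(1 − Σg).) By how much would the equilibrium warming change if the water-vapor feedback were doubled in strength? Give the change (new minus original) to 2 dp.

Original: g = 0.5211, ΔT = 2.7/(1−0.5211) = 5.6379 K.
With doubled water-vapor: g' = 0.8571, ΔT' = 2.7/(1−0.8571) = 18.8943 K.
Change = 18.8943 − 5.6379 = 13.26 K.

13.26 K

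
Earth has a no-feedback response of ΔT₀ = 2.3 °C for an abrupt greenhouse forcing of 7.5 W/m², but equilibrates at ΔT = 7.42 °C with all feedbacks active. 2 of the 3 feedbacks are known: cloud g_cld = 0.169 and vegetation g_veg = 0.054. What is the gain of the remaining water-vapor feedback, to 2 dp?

Amplification A = ΔT/ΔT₀ = 7.42/2.3 = 3.226.
Total gain g = 1 − 1/A = 1 − 1/3.226 = 0.69.
Known gains sum to 0.169 + 0.054 = 0.223.
g_wv = 0.69 − 0.223 = 0.47.

0.47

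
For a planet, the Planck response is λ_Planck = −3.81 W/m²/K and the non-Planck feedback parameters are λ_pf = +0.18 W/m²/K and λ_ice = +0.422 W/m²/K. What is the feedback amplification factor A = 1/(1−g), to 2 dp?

1.19

Convert to gains: g_pf = 0.18/3.81 = 0.04724; g_ice = 0.422/3.81 = 0.1108.
Total gain g = 0.15804.
A = 1/(1 − 0.15804) = 1.19.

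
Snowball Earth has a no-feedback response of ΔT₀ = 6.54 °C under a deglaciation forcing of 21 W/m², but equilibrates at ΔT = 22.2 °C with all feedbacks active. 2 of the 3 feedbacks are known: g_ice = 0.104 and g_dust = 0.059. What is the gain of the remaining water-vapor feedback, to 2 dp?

0.54

Amplification A = ΔT/ΔT₀ = 22.2/6.54 = 3.394.
Total gain g = 1 − 1/A = 1 − 1/3.394 = 0.7054.
Known gains sum to 0.104 + 0.059 = 0.163.
g_wv = 0.7054 − 0.163 = 0.54.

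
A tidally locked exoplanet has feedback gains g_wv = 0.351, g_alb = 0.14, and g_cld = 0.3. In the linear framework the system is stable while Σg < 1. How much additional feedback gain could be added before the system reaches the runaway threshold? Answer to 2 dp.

Current total gain = 0.351 + 0.14 + 0.3 = 0.791.
Margin to runaway = 1 − 0.791 = 0.21.

0.21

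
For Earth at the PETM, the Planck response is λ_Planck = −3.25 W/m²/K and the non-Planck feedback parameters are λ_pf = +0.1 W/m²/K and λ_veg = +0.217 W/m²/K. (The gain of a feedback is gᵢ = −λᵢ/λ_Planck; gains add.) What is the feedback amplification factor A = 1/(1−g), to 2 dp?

1.11

Convert to gains: g_pf = 0.1/3.25 = 0.03077; g_veg = 0.217/3.25 = 0.06677.
Total gain g = 0.09754.
A = 1/(1 − 0.09754) = 1.11.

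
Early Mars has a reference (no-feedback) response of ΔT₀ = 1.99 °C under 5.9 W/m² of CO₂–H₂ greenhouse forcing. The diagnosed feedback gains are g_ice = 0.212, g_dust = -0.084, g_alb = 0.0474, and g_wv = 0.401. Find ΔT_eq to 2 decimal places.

Total gain g = 0.212 − 0.084 + 0.0474 + 0.401 = 0.5764.
Amplification A = 1/(1 − 0.5764) = 2.361.
ΔT = 1.99 × 2.361 = 4.70 °C.

4.70 °C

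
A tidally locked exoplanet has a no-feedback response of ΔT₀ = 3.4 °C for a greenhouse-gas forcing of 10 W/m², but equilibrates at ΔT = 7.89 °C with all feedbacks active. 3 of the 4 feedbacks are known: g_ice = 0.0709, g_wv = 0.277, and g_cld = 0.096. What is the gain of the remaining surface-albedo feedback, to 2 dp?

0.13

Amplification A = ΔT/ΔT₀ = 7.89/3.4 = 2.321.
Total gain g = 1 − 1/A = 1 − 1/2.321 = 0.5692.
Known gains sum to 0.0709 + 0.277 + 0.096 = 0.4439.
g_alb = 0.5692 − 0.4439 = 0.13.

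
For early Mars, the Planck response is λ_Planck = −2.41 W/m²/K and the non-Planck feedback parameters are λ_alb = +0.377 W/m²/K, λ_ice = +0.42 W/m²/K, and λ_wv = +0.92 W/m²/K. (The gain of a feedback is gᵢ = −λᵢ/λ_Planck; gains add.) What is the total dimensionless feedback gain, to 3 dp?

Convert to gains: g_alb = 0.377/2.41 = 0.1564; g_ice = 0.42/2.41 = 0.1743; g_wv = 0.92/2.41 = 0.3817.
Total gain g = 0.7124.

0.712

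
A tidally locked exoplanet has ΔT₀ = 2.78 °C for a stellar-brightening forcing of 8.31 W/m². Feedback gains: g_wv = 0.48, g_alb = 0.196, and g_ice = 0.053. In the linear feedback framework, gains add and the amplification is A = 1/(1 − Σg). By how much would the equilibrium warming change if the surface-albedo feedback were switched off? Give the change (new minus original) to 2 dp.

-4.31 °C

Original: g = 0.729, ΔT = 2.78/(1−0.729) = 10.2583 °C.
Without surface-albedo: g' = 0.533, ΔT' = 2.78/(1−0.533) = 5.9529 °C.
Change = 5.9529 − 10.2583 = -4.31 °C.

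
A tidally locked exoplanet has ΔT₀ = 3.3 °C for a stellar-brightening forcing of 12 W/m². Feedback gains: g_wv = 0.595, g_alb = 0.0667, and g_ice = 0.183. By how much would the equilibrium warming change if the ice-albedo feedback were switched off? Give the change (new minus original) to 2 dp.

Original: g = 0.8447, ΔT = 3.3/(1−0.8447) = 21.2492 °C.
Without ice-albedo: g' = 0.6617, ΔT' = 3.3/(1−0.6617) = 9.7547 °C.
Change = 9.7547 − 21.2492 = -11.49 °C.

-11.49 °C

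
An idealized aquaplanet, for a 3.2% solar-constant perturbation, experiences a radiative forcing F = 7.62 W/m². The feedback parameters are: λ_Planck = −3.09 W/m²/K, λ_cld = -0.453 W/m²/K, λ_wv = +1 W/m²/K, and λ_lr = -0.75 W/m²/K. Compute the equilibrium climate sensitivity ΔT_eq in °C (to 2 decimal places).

Net feedback parameter λ = (−3.09) + (-0.453) + (+1) + (-0.75) = -3.293 W/m²/K.
ΔT = −F/λ = −7.62/(-3.293) = 2.31 °C.

2.31 °C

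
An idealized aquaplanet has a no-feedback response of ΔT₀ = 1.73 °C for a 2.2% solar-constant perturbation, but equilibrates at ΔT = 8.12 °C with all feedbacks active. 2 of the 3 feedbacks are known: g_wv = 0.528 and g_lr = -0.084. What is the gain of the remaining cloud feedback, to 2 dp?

0.34

Amplification A = ΔT/ΔT₀ = 8.12/1.73 = 4.694.
Total gain g = 1 − 1/A = 1 − 1/4.694 = 0.787.
Known gains sum to 0.528 − 0.084 = 0.444.
g_cld = 0.787 − 0.444 = 0.34.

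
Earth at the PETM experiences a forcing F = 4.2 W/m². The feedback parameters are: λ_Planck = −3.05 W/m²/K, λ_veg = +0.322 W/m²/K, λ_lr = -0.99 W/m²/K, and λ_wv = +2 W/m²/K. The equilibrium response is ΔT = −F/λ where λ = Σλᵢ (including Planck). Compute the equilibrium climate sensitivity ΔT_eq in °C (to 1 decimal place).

2.4 °C

Net feedback parameter λ = (−3.05) + (+0.322) + (-0.99) + (+2) = -1.718 W/m²/K.
ΔT = −F/λ = −4.2/(-1.718) = 2.4 °C.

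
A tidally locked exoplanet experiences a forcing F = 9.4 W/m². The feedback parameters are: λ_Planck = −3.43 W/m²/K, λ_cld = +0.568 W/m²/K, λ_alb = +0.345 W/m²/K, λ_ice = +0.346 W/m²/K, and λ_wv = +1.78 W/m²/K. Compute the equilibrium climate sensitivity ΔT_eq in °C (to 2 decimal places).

Net feedback parameter λ = (−3.43) + (+0.568) + (+0.345) + (+0.346) + (+1.78) = -0.391 W/m²/K.
ΔT = −F/λ = −9.4/(-0.391) = 24.04 °C.

24.04 °C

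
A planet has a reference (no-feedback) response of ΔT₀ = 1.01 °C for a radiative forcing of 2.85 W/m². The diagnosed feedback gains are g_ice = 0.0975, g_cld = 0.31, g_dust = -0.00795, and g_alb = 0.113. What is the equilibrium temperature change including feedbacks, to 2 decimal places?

Total gain g = 0.0975 + 0.31 − 0.00795 + 0.113 = 0.51255.
Amplification A = 1/(1 − 0.51255) = 2.051.
ΔT = 1.01 × 2.051 = 2.07 °C.

2.07 °C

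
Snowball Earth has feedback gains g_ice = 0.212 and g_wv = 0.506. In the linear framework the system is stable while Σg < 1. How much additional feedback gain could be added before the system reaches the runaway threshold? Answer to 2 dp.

0.28

Current total gain = 0.212 + 0.506 = 0.718.
Margin to runaway = 1 − 0.718 = 0.28.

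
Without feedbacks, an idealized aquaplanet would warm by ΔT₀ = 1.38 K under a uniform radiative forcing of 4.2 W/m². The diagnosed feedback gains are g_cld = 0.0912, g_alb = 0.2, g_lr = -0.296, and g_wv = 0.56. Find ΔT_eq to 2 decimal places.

Total gain g = 0.0912 + 0.2 − 0.296 + 0.56 = 0.5552.
Amplification A = 1/(1 − 0.5552) = 2.248.
ΔT = 1.38 × 2.248 = 3.10 K.

3.10 K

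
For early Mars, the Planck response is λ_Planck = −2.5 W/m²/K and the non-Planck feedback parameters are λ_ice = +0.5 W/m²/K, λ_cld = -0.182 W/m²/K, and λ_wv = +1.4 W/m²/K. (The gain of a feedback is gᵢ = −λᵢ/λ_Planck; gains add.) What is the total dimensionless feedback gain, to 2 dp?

Convert to gains: g_ice = 0.5/2.5 = 0.2; g_cld = -0.182/2.5 = -0.0728; g_wv = 1.4/2.5 = 0.56.
Total gain g = 0.6872.

0.69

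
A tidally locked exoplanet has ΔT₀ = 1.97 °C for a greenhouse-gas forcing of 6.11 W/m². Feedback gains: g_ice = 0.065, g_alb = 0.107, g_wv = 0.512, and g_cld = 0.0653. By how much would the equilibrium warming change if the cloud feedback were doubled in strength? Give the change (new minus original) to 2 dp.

Original: g = 0.7493, ΔT = 1.97/(1−0.7493) = 7.8580 °C.
With doubled cloud: g' = 0.8146, ΔT' = 1.97/(1−0.8146) = 10.6257 °C.
Change = 10.6257 − 7.8580 = 2.77 °C.

2.77 °C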